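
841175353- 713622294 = 127553059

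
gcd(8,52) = 4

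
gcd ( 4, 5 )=1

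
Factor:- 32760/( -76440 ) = 3/7 = 3^1*7^(  -  1 ) 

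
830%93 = 86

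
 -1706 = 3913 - 5619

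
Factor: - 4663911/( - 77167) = 3^1*7^1  *19^1*11689^1*77167^(  -  1)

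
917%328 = 261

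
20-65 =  - 45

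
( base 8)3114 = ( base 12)B24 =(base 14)832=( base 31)1l0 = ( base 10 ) 1612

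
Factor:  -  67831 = -29^1*2339^1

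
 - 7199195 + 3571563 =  - 3627632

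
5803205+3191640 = 8994845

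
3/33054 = 1/11018 = 0.00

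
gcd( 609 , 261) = 87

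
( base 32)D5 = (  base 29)EF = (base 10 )421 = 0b110100101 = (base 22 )j3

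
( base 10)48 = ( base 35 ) 1d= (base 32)1G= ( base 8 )60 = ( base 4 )300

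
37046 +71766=108812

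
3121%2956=165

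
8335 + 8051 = 16386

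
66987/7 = 66987/7 = 9569.57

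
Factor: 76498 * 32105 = 2455968290 = 2^1*5^1 *23^1 * 1663^1 * 6421^1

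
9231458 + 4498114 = 13729572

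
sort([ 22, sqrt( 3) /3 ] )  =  [ sqrt(3)/3,22]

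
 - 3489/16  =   - 219 + 15/16  =  - 218.06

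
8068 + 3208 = 11276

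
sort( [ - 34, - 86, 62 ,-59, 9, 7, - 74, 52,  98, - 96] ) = [ - 96, - 86,-74, - 59  , - 34, 7, 9,  52,62, 98 ]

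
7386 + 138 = 7524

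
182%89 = 4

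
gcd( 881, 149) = 1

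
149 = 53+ 96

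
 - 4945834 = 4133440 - 9079274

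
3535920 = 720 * 4911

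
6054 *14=84756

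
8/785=8/785 = 0.01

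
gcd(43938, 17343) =9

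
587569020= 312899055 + 274669965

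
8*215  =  1720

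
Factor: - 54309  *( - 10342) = 2^1*3^1*43^1*421^1*5171^1= 561663678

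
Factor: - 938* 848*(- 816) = 2^9 * 3^1*7^1*17^1*53^1*67^1 = 649065984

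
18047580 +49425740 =67473320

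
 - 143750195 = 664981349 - 808731544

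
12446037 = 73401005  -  60954968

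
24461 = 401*61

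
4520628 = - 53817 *( - 84) 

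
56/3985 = 56/3985 = 0.01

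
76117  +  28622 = 104739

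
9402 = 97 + 9305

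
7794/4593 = 1  +  1067/1531 = 1.70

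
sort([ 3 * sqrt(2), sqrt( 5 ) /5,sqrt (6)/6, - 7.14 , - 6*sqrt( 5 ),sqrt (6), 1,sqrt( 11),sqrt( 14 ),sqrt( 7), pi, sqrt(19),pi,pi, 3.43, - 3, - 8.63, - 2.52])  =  [ - 6*sqrt(5),-8.63, - 7.14, -3, - 2.52, sqrt(6)/6 , sqrt( 5)/5,1,  sqrt( 6 ),sqrt(7),pi, pi,pi,sqrt(11),3.43,sqrt(14),3*sqrt( 2),sqrt( 19)]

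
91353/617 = 91353/617 = 148.06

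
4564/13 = 4564/13= 351.08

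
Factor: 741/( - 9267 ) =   -  13^1*19^1*3089^(-1) = - 247/3089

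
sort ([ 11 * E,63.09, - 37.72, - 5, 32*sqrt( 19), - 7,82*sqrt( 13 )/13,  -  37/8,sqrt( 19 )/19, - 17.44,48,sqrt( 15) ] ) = [ - 37.72, - 17.44, - 7, - 5, - 37/8 , sqrt( 19 )/19,sqrt( 15), 82 * sqrt(13 )/13,11*E,48, 63.09, 32*sqrt( 19 ) ]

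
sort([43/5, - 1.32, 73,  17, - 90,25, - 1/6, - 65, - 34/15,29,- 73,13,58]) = [ - 90,-73, - 65  , - 34/15, -1.32, - 1/6, 43/5, 13,  17 , 25, 29,58,73]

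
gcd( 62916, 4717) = 1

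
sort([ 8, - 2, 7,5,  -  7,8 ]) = [ - 7, -2,  5, 7 , 8, 8]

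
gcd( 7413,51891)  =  7413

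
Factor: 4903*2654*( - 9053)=  -  117802723786=- 2^1*11^1*823^1*1327^1*4903^1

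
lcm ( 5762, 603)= 51858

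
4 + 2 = 6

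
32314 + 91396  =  123710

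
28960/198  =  146 + 26/99  =  146.26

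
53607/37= 1448 + 31/37 = 1448.84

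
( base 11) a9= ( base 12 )9B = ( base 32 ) 3N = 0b1110111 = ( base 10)119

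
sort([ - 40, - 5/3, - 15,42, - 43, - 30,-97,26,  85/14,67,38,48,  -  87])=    [  -  97, - 87, - 43, - 40, - 30, - 15,-5/3,85/14, 26, 38, 42,48, 67]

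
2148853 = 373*5761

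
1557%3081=1557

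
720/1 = 720 = 720.00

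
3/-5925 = -1+1974/1975  =  - 0.00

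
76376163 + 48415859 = 124792022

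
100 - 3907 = -3807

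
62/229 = 62/229  =  0.27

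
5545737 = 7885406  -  2339669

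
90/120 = 3/4 = 0.75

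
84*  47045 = 3951780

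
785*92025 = 72239625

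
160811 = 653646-492835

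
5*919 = 4595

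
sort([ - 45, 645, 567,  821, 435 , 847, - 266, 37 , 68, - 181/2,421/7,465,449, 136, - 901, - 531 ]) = [ - 901, - 531 ,-266, - 181/2,  -  45,37,421/7,68,136, 435, 449, 465, 567,  645 , 821,847]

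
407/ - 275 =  - 2 + 13/25 = - 1.48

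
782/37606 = 391/18803 = 0.02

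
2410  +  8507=10917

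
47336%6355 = 2851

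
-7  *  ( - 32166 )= 225162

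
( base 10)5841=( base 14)21B3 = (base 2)1011011010001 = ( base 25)98G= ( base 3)22000100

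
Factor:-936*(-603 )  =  2^3*3^4*13^1*67^1  =  564408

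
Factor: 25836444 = 2^2*3^2*717679^1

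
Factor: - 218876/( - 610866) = 2^1*3^( - 2)*7^1*7817^1*33937^( - 1) =109438/305433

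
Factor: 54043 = 11^1*17^3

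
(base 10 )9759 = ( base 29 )bhf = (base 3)111101110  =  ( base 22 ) k3d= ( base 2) 10011000011111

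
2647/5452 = 2647/5452 = 0.49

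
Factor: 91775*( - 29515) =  - 2708739125 = -5^3* 3671^1  *  5903^1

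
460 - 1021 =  - 561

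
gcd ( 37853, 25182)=1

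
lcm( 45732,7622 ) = 45732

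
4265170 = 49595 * 86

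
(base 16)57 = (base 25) 3C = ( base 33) 2l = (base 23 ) 3i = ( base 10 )87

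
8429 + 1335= 9764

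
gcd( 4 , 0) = 4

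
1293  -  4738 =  - 3445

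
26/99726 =13/49863 = 0.00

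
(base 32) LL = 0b1010110101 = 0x2B5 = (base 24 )14L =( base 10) 693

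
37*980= 36260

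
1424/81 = 17 + 47/81=17.58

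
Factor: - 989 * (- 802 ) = 793178 = 2^1*23^1*43^1*401^1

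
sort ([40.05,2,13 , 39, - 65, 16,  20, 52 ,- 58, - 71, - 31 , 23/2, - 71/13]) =[ - 71, - 65,-58, -31, - 71/13,2,  23/2, 13,16,20,39 , 40.05,52 ] 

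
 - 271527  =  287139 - 558666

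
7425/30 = 247 + 1/2  =  247.50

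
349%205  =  144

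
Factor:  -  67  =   - 67^1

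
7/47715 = 7/47715= 0.00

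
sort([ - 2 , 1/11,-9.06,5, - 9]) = [-9.06,- 9, - 2,1/11,5]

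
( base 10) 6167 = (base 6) 44315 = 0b1100000010111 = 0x1817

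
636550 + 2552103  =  3188653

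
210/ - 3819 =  - 1+1203/1273= -  0.05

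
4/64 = 1/16 = 0.06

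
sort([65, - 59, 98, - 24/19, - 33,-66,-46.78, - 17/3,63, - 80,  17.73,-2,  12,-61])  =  [ - 80,-66 ,  -  61, - 59, - 46.78, - 33,-17/3,-2,  -  24/19, 12, 17.73, 63, 65,98 ] 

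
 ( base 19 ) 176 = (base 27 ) ie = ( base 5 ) 4000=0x1f4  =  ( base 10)500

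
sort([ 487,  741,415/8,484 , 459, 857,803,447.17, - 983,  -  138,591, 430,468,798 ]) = [ - 983,-138,415/8 , 430, 447.17,459,468,484,487,591,741,798,803, 857] 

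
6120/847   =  6120/847 = 7.23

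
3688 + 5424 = 9112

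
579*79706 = 46149774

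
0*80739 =0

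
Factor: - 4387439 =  - 7^1*29^1*21613^1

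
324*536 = 173664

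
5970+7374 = 13344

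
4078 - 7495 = -3417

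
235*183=43005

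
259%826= 259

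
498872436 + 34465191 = 533337627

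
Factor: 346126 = 2^1*11^1* 15733^1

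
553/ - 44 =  - 13  +  19/44 = -12.57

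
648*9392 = 6086016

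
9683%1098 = 899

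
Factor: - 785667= - 3^1*379^1*691^1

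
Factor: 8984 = 2^3*1123^1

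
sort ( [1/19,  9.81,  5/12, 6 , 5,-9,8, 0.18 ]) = [ - 9 , 1/19,0.18, 5/12,  5, 6, 8, 9.81] 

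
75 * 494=37050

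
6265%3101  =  63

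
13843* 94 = 1301242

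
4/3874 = 2/1937 = 0.00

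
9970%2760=1690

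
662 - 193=469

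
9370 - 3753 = 5617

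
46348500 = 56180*825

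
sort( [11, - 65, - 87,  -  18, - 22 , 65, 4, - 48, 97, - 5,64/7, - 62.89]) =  [ - 87 , - 65,- 62.89, - 48 , - 22, - 18, - 5  ,  4 , 64/7,11, 65, 97]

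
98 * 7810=765380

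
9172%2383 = 2023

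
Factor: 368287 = 368287^1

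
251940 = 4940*51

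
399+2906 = 3305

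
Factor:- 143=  - 11^1*13^1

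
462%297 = 165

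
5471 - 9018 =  - 3547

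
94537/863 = 109 + 470/863 = 109.54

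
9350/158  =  4675/79 =59.18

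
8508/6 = 1418 =1418.00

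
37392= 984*38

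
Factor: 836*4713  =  2^2*3^1* 11^1*19^1*1571^1  =  3940068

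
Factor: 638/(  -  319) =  - 2 =-2^1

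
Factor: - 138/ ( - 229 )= 2^1*3^1*23^1*229^( - 1) 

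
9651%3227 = 3197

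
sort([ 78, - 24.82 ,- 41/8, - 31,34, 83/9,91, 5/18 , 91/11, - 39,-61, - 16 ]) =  [ - 61, - 39, - 31,- 24.82, - 16 ,  -  41/8, 5/18, 91/11 , 83/9,34 , 78, 91] 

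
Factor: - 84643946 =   -  2^1*97^1*436309^1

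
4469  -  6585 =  - 2116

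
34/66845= 34/66845 = 0.00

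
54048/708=76 + 20/59 = 76.34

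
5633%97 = 7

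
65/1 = 65 = 65.00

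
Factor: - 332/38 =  - 2^1*19^ (  -  1)*83^1= - 166/19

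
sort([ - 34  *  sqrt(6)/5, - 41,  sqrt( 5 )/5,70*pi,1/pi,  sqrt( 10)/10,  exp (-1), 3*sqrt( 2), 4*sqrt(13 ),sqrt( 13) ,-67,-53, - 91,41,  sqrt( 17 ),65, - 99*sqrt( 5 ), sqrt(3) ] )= [  -  99*sqrt( 5), - 91,-67, - 53, - 41 , - 34*sqrt( 6 )/5, sqrt( 10 ) /10 , 1/pi, exp( -1),sqrt( 5)/5,sqrt ( 3), sqrt (13 ), sqrt ( 17 ) , 3*sqrt (2 ), 4*sqrt( 13 ),41,65,70*pi ]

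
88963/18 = 4942 + 7/18 = 4942.39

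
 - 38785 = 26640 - 65425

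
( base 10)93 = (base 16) 5D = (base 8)135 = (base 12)79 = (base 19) 4h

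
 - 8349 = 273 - 8622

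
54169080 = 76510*708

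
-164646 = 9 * ( - 18294)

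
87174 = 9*9686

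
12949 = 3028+9921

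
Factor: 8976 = 2^4*3^1*11^1*17^1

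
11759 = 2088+9671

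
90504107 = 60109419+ 30394688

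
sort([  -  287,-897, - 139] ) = [ - 897, - 287, - 139 ]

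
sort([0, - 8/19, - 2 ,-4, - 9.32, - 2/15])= [ - 9.32, - 4, - 2, - 8/19, - 2/15, 0]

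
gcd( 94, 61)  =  1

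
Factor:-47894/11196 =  - 77/18 = -  2^(  -  1 ) * 3^(-2)*7^1* 11^1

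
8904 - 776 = 8128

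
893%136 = 77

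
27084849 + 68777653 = 95862502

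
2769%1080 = 609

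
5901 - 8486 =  - 2585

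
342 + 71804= 72146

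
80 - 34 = 46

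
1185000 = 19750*60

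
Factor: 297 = 3^3 * 11^1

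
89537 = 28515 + 61022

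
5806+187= 5993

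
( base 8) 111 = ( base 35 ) 23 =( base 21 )3A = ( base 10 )73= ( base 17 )45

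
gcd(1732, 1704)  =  4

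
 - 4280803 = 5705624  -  9986427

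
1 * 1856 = 1856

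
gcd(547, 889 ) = 1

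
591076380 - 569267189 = 21809191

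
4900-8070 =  - 3170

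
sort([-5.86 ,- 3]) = [ - 5.86,-3 ]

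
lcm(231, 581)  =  19173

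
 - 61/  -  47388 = 61/47388 = 0.00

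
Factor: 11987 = 11987^1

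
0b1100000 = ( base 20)4G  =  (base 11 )88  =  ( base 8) 140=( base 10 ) 96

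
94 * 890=83660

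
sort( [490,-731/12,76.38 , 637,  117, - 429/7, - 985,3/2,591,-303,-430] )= [ - 985,-430,-303, - 429/7,-731/12,3/2,76.38, 117,490,591, 637] 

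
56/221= 56/221 = 0.25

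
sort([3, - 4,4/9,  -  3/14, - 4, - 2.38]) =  [ - 4, - 4,- 2.38, - 3/14,4/9, 3] 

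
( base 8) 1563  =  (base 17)30G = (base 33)qp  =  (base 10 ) 883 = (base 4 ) 31303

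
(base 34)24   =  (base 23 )33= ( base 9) 80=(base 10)72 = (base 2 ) 1001000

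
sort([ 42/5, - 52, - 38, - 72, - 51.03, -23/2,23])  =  [ - 72, -52,-51.03, - 38, -23/2, 42/5,23]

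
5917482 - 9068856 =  - 3151374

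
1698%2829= 1698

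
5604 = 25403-19799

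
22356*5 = 111780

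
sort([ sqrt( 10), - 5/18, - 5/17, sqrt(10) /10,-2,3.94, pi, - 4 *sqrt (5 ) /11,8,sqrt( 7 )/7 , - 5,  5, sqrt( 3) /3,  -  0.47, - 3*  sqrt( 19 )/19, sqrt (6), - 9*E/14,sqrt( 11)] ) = [ - 5, - 2 , - 9*E/14,- 4 *sqrt( 5)/11,-3*sqrt(19) /19,-0.47, -5/17, - 5/18,  sqrt( 10 ) /10,sqrt( 7)/7  ,  sqrt (3)/3, sqrt (6),pi,  sqrt( 10), sqrt(11 ), 3.94, 5, 8]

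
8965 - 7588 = 1377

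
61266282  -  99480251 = -38213969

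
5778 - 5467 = 311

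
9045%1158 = 939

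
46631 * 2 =93262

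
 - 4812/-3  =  1604+ 0/1 = 1604.00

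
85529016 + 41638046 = 127167062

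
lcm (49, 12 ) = 588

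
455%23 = 18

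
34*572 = 19448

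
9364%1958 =1532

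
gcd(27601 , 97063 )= 1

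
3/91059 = 1/30353 = 0.00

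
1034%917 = 117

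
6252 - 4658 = 1594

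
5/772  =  5/772 =0.01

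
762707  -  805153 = -42446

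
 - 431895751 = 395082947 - 826978698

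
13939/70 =13939/70= 199.13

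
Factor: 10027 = 37^1*271^1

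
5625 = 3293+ 2332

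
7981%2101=1678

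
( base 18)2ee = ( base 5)12124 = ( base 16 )392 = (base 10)914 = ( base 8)1622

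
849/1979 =849/1979  =  0.43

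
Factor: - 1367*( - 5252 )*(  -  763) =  - 2^2*7^1*13^1*101^1*109^1*1367^1 = - 5477946292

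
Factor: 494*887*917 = 401809226=2^1* 7^1*13^1*19^1*131^1*887^1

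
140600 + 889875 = 1030475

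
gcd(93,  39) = 3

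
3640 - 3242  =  398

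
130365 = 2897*45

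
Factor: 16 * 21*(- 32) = - 10752 =- 2^9* 3^1  *  7^1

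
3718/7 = 531 + 1/7=531.14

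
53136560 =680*78142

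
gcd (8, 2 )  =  2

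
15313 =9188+6125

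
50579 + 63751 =114330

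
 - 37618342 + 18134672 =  -19483670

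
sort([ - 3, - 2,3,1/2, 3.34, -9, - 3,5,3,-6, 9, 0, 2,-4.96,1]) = [ - 9 , - 6, - 4.96, - 3,  -  3,-2, 0 , 1/2,  1, 2, 3, 3,3.34,5, 9] 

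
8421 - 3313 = 5108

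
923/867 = 1 + 56/867 = 1.06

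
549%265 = 19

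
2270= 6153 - 3883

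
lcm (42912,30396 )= 729504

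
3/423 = 1/141 = 0.01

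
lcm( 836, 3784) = 71896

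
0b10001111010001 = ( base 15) 2AB4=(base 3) 110120121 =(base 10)9169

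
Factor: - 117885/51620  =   - 813/356  =  - 2^(-2 )*3^1*89^( - 1 )*271^1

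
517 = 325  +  192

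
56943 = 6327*9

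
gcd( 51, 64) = 1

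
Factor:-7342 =-2^1*3671^1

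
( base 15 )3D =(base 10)58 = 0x3A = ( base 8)72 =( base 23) 2c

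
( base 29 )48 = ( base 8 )174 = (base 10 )124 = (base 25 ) 4o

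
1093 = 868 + 225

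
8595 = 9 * 955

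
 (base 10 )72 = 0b1001000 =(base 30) 2c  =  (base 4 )1020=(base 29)2E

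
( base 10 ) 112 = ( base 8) 160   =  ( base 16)70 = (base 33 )3D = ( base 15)77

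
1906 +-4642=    - 2736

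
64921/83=782 + 15/83= 782.18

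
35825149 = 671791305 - 635966156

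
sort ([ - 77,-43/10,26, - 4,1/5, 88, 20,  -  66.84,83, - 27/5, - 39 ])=[- 77, - 66.84, - 39, - 27/5 , - 43/10, -4, 1/5, 20, 26, 83, 88 ]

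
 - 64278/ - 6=10713 + 0/1 = 10713.00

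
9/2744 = 9/2744 = 0.00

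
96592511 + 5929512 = 102522023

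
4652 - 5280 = - 628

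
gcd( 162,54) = 54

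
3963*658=2607654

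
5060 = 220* 23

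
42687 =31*1377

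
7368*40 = 294720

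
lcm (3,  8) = 24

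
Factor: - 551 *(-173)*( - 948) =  - 90366204 = - 2^2*3^1*19^1*29^1*79^1*173^1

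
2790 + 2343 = 5133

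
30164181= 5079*5939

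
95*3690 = 350550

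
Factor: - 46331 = -107^1* 433^1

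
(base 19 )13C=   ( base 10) 430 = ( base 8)656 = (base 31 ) dr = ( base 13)271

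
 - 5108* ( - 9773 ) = 49920484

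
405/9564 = 135/3188= 0.04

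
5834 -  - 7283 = 13117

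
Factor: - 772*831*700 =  - 2^4*3^1*5^2*7^1*193^1*277^1 = -449072400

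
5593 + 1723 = 7316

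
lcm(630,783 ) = 54810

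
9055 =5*1811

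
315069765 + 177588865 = 492658630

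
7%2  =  1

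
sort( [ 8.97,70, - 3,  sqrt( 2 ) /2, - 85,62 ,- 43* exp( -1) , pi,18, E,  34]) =[ - 85, - 43*exp( - 1 ) , - 3, sqrt( 2 )/2, E , pi, 8.97, 18, 34, 62,  70 ]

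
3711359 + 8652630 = 12363989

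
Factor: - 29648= - 2^4*17^1*109^1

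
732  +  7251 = 7983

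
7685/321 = 7685/321  =  23.94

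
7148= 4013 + 3135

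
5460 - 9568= -4108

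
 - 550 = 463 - 1013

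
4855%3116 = 1739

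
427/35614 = 427/35614 = 0.01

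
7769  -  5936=1833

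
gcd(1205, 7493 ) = 1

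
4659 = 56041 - 51382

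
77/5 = 15 + 2/5=15.40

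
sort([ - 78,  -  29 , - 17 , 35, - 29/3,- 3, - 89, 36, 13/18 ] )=[ - 89 , - 78,  -  29 , - 17  , - 29/3, - 3, 13/18, 35, 36 ] 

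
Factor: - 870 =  - 2^1*3^1*5^1*29^1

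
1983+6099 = 8082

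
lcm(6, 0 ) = 0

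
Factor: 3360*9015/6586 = 15145200/3293 =2^4*3^2 * 5^2 * 7^1 * 37^(  -  1 ) * 89^ ( - 1) * 601^1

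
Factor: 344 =2^3*43^1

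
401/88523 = 401/88523=0.00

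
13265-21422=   - 8157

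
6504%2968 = 568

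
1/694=1/694= 0.00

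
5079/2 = 2539 + 1/2= 2539.50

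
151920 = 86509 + 65411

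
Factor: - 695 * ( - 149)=103555  =  5^1*139^1*149^1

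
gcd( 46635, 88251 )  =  3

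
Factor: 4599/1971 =3^( - 1)*7^1 = 7/3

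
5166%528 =414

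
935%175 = 60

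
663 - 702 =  - 39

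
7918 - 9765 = - 1847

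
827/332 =827/332=2.49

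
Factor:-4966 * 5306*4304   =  -2^6*7^1*13^1  *191^1 * 269^1*379^1=- 113408661184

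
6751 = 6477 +274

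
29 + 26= 55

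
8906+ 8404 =17310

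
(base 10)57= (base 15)3C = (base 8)71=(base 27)23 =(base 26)25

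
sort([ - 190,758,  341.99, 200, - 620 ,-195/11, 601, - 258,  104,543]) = [-620,-258, - 190,  -  195/11,104,200, 341.99,543,601,758 ] 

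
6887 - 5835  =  1052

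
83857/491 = 170 + 387/491= 170.79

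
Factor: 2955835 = 5^1*139^1*4253^1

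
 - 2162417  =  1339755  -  3502172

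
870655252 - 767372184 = 103283068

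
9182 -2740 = 6442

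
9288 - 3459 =5829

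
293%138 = 17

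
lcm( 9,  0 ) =0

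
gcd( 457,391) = 1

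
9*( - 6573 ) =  - 59157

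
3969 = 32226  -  28257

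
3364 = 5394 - 2030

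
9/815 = 9/815 = 0.01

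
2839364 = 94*30206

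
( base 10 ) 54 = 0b110110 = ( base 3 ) 2000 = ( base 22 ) 2A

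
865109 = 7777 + 857332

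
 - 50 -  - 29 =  - 21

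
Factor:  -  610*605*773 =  - 285275650=-2^1*5^2 *11^2*61^1*773^1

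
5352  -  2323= 3029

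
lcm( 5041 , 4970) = 352870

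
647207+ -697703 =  - 50496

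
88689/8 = 88689/8 = 11086.12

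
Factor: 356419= 7^1*59^1*863^1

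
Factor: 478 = 2^1 *239^1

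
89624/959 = 93 + 437/959= 93.46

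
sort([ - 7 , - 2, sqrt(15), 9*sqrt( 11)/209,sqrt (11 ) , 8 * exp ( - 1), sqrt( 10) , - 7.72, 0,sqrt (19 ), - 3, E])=[ - 7.72, - 7, - 3, - 2,0, 9* sqrt( 11 )/209, E,  8 * exp( - 1),sqrt(10), sqrt(11), sqrt(15),sqrt( 19)]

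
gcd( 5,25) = 5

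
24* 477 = 11448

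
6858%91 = 33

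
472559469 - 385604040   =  86955429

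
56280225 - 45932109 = 10348116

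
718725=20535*35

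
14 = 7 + 7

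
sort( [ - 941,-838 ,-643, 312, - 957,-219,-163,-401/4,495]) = [ - 957,-941,-838,-643, - 219,-163, - 401/4,312,495 ]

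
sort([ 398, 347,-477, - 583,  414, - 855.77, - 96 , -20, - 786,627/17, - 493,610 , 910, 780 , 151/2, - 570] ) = [ - 855.77, - 786 , - 583, - 570, - 493, - 477,  -  96,-20, 627/17 , 151/2,347,398, 414, 610, 780,910 ]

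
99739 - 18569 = 81170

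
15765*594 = 9364410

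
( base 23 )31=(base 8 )106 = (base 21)37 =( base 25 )2k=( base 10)70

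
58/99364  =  29/49682 = 0.00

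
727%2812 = 727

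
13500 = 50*270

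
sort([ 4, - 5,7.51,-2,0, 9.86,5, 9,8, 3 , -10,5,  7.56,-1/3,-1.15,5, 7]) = [ - 10, - 5, - 2, - 1.15, - 1/3, 0, 3,4,5 , 5, 5,7 , 7.51,  7.56,  8 , 9,9.86] 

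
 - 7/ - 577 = 7/577  =  0.01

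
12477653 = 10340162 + 2137491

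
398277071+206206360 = 604483431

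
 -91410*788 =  - 72031080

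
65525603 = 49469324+16056279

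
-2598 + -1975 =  - 4573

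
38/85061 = 38/85061 = 0.00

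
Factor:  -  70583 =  - 70583^1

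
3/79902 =1/26634 = 0.00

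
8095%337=7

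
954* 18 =17172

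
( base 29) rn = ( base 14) 418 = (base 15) 38B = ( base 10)806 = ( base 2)1100100110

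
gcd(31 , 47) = 1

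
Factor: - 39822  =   - 2^1*3^1*6637^1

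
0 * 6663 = 0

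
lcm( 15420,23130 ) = 46260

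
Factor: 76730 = 2^1 * 5^1*7673^1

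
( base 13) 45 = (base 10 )57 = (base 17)36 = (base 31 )1q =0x39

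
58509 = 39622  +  18887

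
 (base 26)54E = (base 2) 110110101010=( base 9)4716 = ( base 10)3498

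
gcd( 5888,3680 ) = 736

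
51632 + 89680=141312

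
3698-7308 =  - 3610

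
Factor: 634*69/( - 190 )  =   - 21873/95   =  - 3^1*5^( - 1) * 19^( - 1)* 23^1 *317^1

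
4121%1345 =86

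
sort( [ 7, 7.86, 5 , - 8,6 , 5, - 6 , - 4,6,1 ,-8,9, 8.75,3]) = [ - 8, - 8, - 6, - 4 , 1,  3,5,5, 6, 6,7, 7.86, 8.75,9] 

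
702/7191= 78/799 = 0.10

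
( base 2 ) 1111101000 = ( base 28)17k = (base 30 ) 13A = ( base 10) 1000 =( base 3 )1101001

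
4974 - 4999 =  - 25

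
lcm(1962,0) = 0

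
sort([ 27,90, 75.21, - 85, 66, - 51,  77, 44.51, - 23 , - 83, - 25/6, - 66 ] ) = [ - 85, - 83, -66 , - 51, - 23, - 25/6, 27,44.51, 66, 75.21,77 , 90]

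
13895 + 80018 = 93913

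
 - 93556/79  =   - 93556/79 = - 1184.25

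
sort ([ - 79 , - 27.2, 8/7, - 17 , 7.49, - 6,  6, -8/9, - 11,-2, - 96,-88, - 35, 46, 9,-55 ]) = [ - 96, - 88, - 79,-55,- 35, - 27.2, - 17, - 11, - 6,-2,- 8/9,8/7, 6,7.49,9,46]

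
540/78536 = 135/19634 = 0.01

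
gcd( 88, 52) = 4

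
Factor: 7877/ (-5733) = - 3^(  -  2)*7^( - 2)*13^(- 1)*7877^1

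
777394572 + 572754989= 1350149561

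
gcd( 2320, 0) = 2320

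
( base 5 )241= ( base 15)4b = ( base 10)71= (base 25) 2l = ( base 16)47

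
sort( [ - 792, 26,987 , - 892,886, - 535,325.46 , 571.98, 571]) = [ -892, - 792, - 535, 26, 325.46,  571,571.98,886, 987] 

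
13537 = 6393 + 7144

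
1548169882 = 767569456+780600426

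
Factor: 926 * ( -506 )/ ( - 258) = 234278/129 = 2^1*3^ ( - 1)*11^1 * 23^1*43^( -1)*463^1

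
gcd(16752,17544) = 24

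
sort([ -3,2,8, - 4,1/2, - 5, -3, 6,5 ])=[-5, - 4 ,  -  3, - 3,  1/2,2,5 , 6,8 ]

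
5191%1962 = 1267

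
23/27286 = 23/27286=0.00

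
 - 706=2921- 3627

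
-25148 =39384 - 64532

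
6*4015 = 24090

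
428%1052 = 428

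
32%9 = 5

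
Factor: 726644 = 2^2*59^1*3079^1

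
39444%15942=7560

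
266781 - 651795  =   - 385014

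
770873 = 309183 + 461690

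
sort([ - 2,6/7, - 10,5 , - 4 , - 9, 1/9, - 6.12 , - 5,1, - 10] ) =[ - 10 ,  -  10, - 9, - 6.12 ,-5, - 4, - 2, 1/9, 6/7, 1, 5 ]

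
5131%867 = 796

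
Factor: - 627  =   - 3^1*11^1*19^1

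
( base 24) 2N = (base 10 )71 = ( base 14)51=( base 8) 107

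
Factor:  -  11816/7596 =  - 2^1 * 3^(  -  2 )*7^1= - 14/9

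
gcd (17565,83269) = 1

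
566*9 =5094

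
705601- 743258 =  - 37657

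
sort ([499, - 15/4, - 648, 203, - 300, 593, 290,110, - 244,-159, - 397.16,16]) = [ - 648,  -  397.16, - 300, -244,-159, - 15/4, 16,110, 203 , 290, 499, 593 ] 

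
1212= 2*606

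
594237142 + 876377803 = 1470614945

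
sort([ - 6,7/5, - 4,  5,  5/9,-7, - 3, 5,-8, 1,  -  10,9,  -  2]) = [- 10, - 8,  -  7,-6,-4 ,- 3 , - 2,5/9,1, 7/5,5, 5,9 ]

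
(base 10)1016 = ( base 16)3F8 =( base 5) 13031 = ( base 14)528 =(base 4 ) 33320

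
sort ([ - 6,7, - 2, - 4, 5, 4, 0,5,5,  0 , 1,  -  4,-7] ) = [ - 7, - 6, - 4, -4, -2 , 0,0, 1 , 4,5,5, 5,7]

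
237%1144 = 237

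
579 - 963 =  - 384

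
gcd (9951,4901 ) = 1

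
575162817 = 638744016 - 63581199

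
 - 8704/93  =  -8704/93  =  - 93.59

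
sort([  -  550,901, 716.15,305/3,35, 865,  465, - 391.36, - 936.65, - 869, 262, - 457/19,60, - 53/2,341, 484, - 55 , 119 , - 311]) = [- 936.65,  -  869, - 550, - 391.36, - 311, - 55,-53/2, - 457/19,35, 60,305/3, 119,262, 341,465, 484, 716.15, 865,901] 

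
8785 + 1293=10078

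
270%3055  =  270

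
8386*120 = 1006320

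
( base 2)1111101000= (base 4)33220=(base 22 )21a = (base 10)1000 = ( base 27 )1a1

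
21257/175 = 121+82/175 = 121.47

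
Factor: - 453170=-2^1*5^1*45317^1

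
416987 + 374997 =791984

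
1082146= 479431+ 602715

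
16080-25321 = -9241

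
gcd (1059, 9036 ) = 3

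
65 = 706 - 641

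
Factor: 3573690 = 2^1 * 3^1*5^1*139^1*857^1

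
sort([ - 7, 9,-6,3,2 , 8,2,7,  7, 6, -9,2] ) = [ - 9, - 7 , - 6, 2, 2,2, 3, 6,  7,7, 8, 9]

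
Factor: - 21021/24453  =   - 3^(-1)*7^2*19^( - 1) = - 49/57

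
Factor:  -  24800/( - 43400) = 4/7 = 2^2*7^( - 1) 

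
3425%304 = 81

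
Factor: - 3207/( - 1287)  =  3^( - 1 )*11^( - 1 )*13^ ( - 1)* 1069^1=1069/429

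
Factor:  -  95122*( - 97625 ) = 2^1 * 5^3*11^1*71^1*199^1*239^1= 9286285250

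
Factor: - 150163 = - 13^1 *11551^1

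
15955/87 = 183 + 34/87 = 183.39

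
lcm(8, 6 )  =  24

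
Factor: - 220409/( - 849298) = 259/998 = 2^( - 1)*7^1*37^1*499^(-1)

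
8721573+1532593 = 10254166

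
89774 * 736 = 66073664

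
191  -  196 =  - 5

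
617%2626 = 617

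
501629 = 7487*67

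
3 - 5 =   -  2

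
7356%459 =12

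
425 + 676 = 1101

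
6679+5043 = 11722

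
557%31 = 30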